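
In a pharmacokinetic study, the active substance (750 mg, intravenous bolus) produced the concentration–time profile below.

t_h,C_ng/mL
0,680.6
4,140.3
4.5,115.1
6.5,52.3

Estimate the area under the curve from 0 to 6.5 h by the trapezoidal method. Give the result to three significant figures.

Trapezoidal AUC_0→6.5:
  [0→4]: (680.6+140.3)/2 × 4 = 1641.8
  [4→4.5]: (140.3+115.1)/2 × 0.5 = 63.85
  [4.5→6.5]: (115.1+52.3)/2 × 2 = 167.4
  Sum = 1873.05 ng/mL·h

AUC = 1870 ng/mL·h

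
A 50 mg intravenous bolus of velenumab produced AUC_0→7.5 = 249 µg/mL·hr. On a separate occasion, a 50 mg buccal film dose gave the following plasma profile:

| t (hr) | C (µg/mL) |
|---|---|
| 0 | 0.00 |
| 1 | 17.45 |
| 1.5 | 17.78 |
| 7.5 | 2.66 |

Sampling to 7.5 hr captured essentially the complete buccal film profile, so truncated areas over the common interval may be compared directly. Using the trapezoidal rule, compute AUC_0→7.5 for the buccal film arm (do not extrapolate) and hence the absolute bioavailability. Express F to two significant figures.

Trapezoidal AUC_0→7.5 (buccal film):
  [0→1]: (0.00+17.45)/2 × 1 = 8.725
  [1→1.5]: (17.45+17.78)/2 × 0.5 = 8.8075
  [1.5→7.5]: (17.78+2.66)/2 × 6 = 61.32
  Sum = 78.8525 µg/mL·hr
F = (AUC_ev/D_ev)/(AUC_iv/D_iv) = (78.8525/50)/(249/50) = 1.57705/4.98 = 0.3167

F = 0.32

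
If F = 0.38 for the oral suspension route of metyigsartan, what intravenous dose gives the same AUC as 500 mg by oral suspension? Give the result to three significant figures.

Systemic exposure from an extravascular dose = F × D_ev, so the equivalent IV dose is F × D_ev.
D_iv = F × D_ev = 0.38 × 500 = 190 mg

D_iv = 190 mg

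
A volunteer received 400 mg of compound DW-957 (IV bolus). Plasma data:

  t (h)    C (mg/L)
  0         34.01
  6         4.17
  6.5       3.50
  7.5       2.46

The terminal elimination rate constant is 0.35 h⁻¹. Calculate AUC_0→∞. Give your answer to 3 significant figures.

Trapezoidal AUC_0→7.5:
  [0→6]: (34.01+4.17)/2 × 6 = 114.54
  [6→6.5]: (4.17+3.50)/2 × 0.5 = 1.9175
  [6.5→7.5]: (3.50+2.46)/2 × 1 = 2.98
  Sum = 119.4375 mg/L·h
Extrapolated tail: C_last / k_e = 2.46 / 0.35 = 7.029
AUC_0→∞ = 119.4375 + 7.029 = 126.4665 mg/L·h

AUC = 126 mg/L·h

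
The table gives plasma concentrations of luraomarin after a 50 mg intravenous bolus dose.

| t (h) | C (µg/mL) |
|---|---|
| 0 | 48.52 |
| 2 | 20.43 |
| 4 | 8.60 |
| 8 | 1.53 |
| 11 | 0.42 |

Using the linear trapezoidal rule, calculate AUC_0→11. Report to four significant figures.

Trapezoidal AUC_0→11:
  [0→2]: (48.52+20.43)/2 × 2 = 68.95
  [2→4]: (20.43+8.60)/2 × 2 = 29.03
  [4→8]: (8.60+1.53)/2 × 4 = 20.26
  [8→11]: (1.53+0.42)/2 × 3 = 2.925
  Sum = 121.165 µg/mL·h

AUC = 121.2 µg/mL·h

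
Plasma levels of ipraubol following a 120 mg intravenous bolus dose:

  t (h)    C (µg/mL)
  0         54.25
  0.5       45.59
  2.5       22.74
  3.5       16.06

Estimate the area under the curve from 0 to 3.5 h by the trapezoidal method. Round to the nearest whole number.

AUC = 113 µg/mL·h

Trapezoidal AUC_0→3.5:
  [0→0.5]: (54.25+45.59)/2 × 0.5 = 24.96
  [0.5→2.5]: (45.59+22.74)/2 × 2 = 68.33
  [2.5→3.5]: (22.74+16.06)/2 × 1 = 19.4
  Sum = 112.69 µg/mL·h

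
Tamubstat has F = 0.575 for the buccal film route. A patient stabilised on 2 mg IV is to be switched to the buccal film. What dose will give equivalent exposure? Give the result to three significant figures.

For equal systemic exposure: F × D_ev = D_iv
D_ev = D_iv / F = 2 / 0.575 = 3.47826 mg

D_buccal = 3.48 mg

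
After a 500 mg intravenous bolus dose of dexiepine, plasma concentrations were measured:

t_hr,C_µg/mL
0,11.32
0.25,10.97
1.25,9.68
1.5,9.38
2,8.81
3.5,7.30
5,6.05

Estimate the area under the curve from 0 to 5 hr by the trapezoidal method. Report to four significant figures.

Trapezoidal AUC_0→5:
  [0→0.25]: (11.32+10.97)/2 × 0.25 = 2.78625
  [0.25→1.25]: (10.97+9.68)/2 × 1 = 10.325
  [1.25→1.5]: (9.68+9.38)/2 × 0.25 = 2.3825
  [1.5→2]: (9.38+8.81)/2 × 0.5 = 4.5475
  [2→3.5]: (8.81+7.30)/2 × 1.5 = 12.0825
  [3.5→5]: (7.30+6.05)/2 × 1.5 = 10.0125
  Sum = 42.13625 µg/mL·hr

AUC = 42.14 µg/mL·hr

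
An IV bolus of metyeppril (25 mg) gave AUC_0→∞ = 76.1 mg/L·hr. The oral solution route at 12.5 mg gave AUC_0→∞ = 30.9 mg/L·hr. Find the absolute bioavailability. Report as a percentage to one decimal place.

F = (AUC_ev / D_ev) / (AUC_iv / D_iv)
  = (30.9/12.5) / (76.1/25)
  = 2.472 / 3.044 = 0.8121
  = 81.21%

F = 81.2%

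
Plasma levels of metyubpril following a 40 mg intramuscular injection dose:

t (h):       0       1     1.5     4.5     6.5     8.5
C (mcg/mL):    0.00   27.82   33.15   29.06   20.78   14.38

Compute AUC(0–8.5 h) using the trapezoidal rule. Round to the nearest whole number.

Trapezoidal AUC_0→8.5:
  [0→1]: (0.00+27.82)/2 × 1 = 13.91
  [1→1.5]: (27.82+33.15)/2 × 0.5 = 15.2425
  [1.5→4.5]: (33.15+29.06)/2 × 3 = 93.315
  [4.5→6.5]: (29.06+20.78)/2 × 2 = 49.84
  [6.5→8.5]: (20.78+14.38)/2 × 2 = 35.16
  Sum = 207.4675 mcg/mL·h

AUC = 207 mcg/mL·h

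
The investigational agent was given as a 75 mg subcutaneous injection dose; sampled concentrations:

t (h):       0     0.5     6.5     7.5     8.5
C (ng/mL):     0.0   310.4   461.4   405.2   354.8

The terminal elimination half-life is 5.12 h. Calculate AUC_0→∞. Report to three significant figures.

Trapezoidal AUC_0→8.5:
  [0→0.5]: (0.0+310.4)/2 × 0.5 = 77.6
  [0.5→6.5]: (310.4+461.4)/2 × 6 = 2315.4
  [6.5→7.5]: (461.4+405.2)/2 × 1 = 433.3
  [7.5→8.5]: (405.2+354.8)/2 × 1 = 380.0
  Sum = 3206.3 ng/mL·h
k_e = ln2 / t½ = 0.693147 / 5.12 = 0.1354 h^-1
Extrapolated tail: C_last / k_e = 354.8 / 0.1354 = 2620.384
AUC_0→∞ = 3206.3 + 2620.384 = 5826.684 ng/mL·h

AUC = 5830 ng/mL·h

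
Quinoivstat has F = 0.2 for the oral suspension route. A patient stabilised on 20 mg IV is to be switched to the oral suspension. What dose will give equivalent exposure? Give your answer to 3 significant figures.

For equal systemic exposure: F × D_ev = D_iv
D_ev = D_iv / F = 20 / 0.2 = 100 mg

D_oral = 100 mg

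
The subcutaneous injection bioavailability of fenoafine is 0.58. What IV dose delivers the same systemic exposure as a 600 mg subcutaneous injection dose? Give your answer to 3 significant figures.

D_iv = 348 mg

Systemic exposure from an extravascular dose = F × D_ev, so the equivalent IV dose is F × D_ev.
D_iv = F × D_ev = 0.58 × 600 = 348 mg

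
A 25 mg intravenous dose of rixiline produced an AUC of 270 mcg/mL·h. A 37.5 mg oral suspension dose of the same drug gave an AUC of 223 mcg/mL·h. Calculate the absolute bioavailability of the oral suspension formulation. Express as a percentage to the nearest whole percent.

F = 55%

F = (AUC_ev / D_ev) / (AUC_iv / D_iv)
  = (223/37.5) / (270/25)
  = 5.94667 / 10.8 = 0.5506
  = 55.06%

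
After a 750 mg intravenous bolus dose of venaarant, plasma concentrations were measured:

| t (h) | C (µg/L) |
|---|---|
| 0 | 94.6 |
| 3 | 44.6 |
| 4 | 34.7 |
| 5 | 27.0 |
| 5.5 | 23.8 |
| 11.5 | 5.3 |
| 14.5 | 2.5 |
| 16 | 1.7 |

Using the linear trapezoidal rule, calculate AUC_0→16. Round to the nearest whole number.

AUC = 394 µg/L·h

Trapezoidal AUC_0→16:
  [0→3]: (94.6+44.6)/2 × 3 = 208.8
  [3→4]: (44.6+34.7)/2 × 1 = 39.65
  [4→5]: (34.7+27.0)/2 × 1 = 30.85
  [5→5.5]: (27.0+23.8)/2 × 0.5 = 12.7
  [5.5→11.5]: (23.8+5.3)/2 × 6 = 87.3
  [11.5→14.5]: (5.3+2.5)/2 × 3 = 11.7
  [14.5→16]: (2.5+1.7)/2 × 1.5 = 3.15
  Sum = 394.15 µg/L·h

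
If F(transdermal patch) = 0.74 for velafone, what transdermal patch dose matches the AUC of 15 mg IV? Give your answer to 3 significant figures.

D_transdermal = 20.3 mg

For equal systemic exposure: F × D_ev = D_iv
D_ev = D_iv / F = 15 / 0.74 = 20.2703 mg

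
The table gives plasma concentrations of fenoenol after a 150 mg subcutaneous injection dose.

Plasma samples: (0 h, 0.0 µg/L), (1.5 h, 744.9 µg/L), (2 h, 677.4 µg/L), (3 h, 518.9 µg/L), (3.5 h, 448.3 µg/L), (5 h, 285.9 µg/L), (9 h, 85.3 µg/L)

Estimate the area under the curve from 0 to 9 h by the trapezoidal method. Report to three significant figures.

AUC = 3050 µg/L·h

Trapezoidal AUC_0→9:
  [0→1.5]: (0.0+744.9)/2 × 1.5 = 558.675
  [1.5→2]: (744.9+677.4)/2 × 0.5 = 355.575
  [2→3]: (677.4+518.9)/2 × 1 = 598.15
  [3→3.5]: (518.9+448.3)/2 × 0.5 = 241.8
  [3.5→5]: (448.3+285.9)/2 × 1.5 = 550.65
  [5→9]: (285.9+85.3)/2 × 4 = 742.4
  Sum = 3047.25 µg/L·h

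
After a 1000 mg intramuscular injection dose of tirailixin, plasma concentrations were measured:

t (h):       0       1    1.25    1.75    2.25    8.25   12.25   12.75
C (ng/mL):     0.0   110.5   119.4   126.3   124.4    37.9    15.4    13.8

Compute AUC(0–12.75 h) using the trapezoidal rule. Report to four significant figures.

AUC = 808.9 ng/mL·h

Trapezoidal AUC_0→12.75:
  [0→1]: (0.0+110.5)/2 × 1 = 55.25
  [1→1.25]: (110.5+119.4)/2 × 0.25 = 28.7375
  [1.25→1.75]: (119.4+126.3)/2 × 0.5 = 61.425
  [1.75→2.25]: (126.3+124.4)/2 × 0.5 = 62.675
  [2.25→8.25]: (124.4+37.9)/2 × 6 = 486.9
  [8.25→12.25]: (37.9+15.4)/2 × 4 = 106.6
  [12.25→12.75]: (15.4+13.8)/2 × 0.5 = 7.3
  Sum = 808.8875 ng/mL·h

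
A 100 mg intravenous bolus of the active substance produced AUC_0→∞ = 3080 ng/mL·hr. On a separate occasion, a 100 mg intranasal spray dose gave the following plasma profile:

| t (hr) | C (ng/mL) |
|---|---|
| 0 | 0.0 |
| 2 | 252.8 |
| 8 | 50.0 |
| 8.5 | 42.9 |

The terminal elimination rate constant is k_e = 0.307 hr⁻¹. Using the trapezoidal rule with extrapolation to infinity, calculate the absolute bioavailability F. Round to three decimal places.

Trapezoidal AUC_0→8.5 (intranasal spray):
  [0→2]: (0.0+252.8)/2 × 2 = 252.8
  [2→8]: (252.8+50.0)/2 × 6 = 908.4
  [8→8.5]: (50.0+42.9)/2 × 0.5 = 23.225
  Sum = 1184.425 ng/mL·hr
Tail: C_last/k_e = 42.9/0.307 = 139.739
AUC_0→∞ (intranasal spray) = 1184.425 + 139.739 = 1324.164 ng/mL·hr
F = (AUC_ev/D_ev)/(AUC_iv/D_iv) = (1324.164/100)/(3080/100) = 13.24164/30.8 = 0.4299

F = 0.430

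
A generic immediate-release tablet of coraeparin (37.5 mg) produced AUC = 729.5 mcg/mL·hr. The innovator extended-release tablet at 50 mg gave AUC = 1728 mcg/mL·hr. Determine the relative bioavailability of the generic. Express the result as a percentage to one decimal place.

F_rel = (AUC_test/D_test) / (AUC_ref/D_ref)
      = (729.5/37.5) / (1728/50)
      = 19.4533 / 34.56 = 0.5629 = 56.29%

F_rel = 56.3%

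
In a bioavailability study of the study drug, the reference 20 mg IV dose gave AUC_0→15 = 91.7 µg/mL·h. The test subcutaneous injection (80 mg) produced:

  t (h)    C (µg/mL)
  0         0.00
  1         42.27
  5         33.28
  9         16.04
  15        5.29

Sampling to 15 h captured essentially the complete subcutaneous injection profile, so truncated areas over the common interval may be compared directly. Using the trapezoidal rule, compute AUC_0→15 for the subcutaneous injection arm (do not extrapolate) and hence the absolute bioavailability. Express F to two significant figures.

Trapezoidal AUC_0→15 (subcutaneous injection):
  [0→1]: (0.00+42.27)/2 × 1 = 21.135
  [1→5]: (42.27+33.28)/2 × 4 = 151.1
  [5→9]: (33.28+16.04)/2 × 4 = 98.64
  [9→15]: (16.04+5.29)/2 × 6 = 63.99
  Sum = 334.865 µg/mL·h
F = (AUC_ev/D_ev)/(AUC_iv/D_iv) = (334.865/80)/(91.7/20) = 4.1858125/4.585 = 0.9129

F = 0.91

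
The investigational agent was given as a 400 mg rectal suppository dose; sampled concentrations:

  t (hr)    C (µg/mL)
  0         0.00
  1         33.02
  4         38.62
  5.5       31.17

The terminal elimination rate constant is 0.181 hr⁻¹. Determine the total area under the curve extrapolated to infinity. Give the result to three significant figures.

AUC = 349 µg/mL·hr

Trapezoidal AUC_0→5.5:
  [0→1]: (0.00+33.02)/2 × 1 = 16.51
  [1→4]: (33.02+38.62)/2 × 3 = 107.46
  [4→5.5]: (38.62+31.17)/2 × 1.5 = 52.3425
  Sum = 176.3125 µg/mL·hr
Extrapolated tail: C_last / k_e = 31.17 / 0.181 = 172.210
AUC_0→∞ = 176.3125 + 172.210 = 348.5225 µg/mL·hr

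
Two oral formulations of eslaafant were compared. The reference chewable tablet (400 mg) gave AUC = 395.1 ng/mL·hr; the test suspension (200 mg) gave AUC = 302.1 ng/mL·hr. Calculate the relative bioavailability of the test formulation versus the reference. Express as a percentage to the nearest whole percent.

F_rel = (AUC_test/D_test) / (AUC_ref/D_ref)
      = (302.1/200) / (395.1/400)
      = 1.5105 / 0.98775 = 1.5292 = 152.92%

F_rel = 153%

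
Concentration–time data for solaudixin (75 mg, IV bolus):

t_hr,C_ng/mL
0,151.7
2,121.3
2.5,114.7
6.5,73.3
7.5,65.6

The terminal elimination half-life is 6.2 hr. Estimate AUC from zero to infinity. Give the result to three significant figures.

Trapezoidal AUC_0→7.5:
  [0→2]: (151.7+121.3)/2 × 2 = 273.0
  [2→2.5]: (121.3+114.7)/2 × 0.5 = 59.0
  [2.5→6.5]: (114.7+73.3)/2 × 4 = 376.0
  [6.5→7.5]: (73.3+65.6)/2 × 1 = 69.45
  Sum = 777.45 ng/mL·hr
k_e = ln2 / t½ = 0.693147 / 6.2 = 0.1118 hr^-1
Extrapolated tail: C_last / k_e = 65.6 / 0.1118 = 586.762
AUC_0→∞ = 777.45 + 586.762 = 1364.212 ng/mL·hr

AUC = 1360 ng/mL·hr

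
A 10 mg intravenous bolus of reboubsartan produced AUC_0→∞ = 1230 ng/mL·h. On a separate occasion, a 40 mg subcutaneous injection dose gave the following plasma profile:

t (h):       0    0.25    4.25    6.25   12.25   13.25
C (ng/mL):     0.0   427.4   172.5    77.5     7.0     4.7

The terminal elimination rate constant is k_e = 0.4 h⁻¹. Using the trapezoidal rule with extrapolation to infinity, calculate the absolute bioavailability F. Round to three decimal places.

F = 0.361

Trapezoidal AUC_0→13.25 (subcutaneous injection):
  [0→0.25]: (0.0+427.4)/2 × 0.25 = 53.425
  [0.25→4.25]: (427.4+172.5)/2 × 4 = 1199.8
  [4.25→6.25]: (172.5+77.5)/2 × 2 = 250.0
  [6.25→12.25]: (77.5+7.0)/2 × 6 = 253.5
  [12.25→13.25]: (7.0+4.7)/2 × 1 = 5.85
  Sum = 1762.575 ng/mL·h
Tail: C_last/k_e = 4.7/0.4 = 11.750
AUC_0→∞ (subcutaneous injection) = 1762.575 + 11.750 = 1774.325 ng/mL·h
F = (AUC_ev/D_ev)/(AUC_iv/D_iv) = (1774.325/40)/(1230/10) = 44.358125/123 = 0.3606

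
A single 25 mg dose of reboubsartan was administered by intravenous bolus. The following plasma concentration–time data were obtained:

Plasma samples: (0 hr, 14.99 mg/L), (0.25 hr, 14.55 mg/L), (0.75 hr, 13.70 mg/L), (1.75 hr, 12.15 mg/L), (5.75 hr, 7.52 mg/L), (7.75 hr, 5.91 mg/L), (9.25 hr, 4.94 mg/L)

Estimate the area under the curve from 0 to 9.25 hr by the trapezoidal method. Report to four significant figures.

Trapezoidal AUC_0→9.25:
  [0→0.25]: (14.99+14.55)/2 × 0.25 = 3.6925
  [0.25→0.75]: (14.55+13.70)/2 × 0.5 = 7.0625
  [0.75→1.75]: (13.70+12.15)/2 × 1 = 12.925
  [1.75→5.75]: (12.15+7.52)/2 × 4 = 39.34
  [5.75→7.75]: (7.52+5.91)/2 × 2 = 13.43
  [7.75→9.25]: (5.91+4.94)/2 × 1.5 = 8.1375
  Sum = 84.5875 mg/L·hr

AUC = 84.59 mg/L·hr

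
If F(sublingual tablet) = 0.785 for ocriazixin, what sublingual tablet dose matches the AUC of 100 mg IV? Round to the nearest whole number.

For equal systemic exposure: F × D_ev = D_iv
D_ev = D_iv / F = 100 / 0.785 = 127.389 mg

D_sublingual = 127 mg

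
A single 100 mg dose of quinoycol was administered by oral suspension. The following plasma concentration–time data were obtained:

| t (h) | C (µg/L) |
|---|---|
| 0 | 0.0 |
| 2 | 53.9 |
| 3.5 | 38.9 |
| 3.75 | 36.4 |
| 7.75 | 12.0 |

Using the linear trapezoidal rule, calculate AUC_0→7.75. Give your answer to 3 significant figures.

Trapezoidal AUC_0→7.75:
  [0→2]: (0.0+53.9)/2 × 2 = 53.9
  [2→3.5]: (53.9+38.9)/2 × 1.5 = 69.6
  [3.5→3.75]: (38.9+36.4)/2 × 0.25 = 9.4125
  [3.75→7.75]: (36.4+12.0)/2 × 4 = 96.8
  Sum = 229.7125 µg/L·h

AUC = 230 µg/L·h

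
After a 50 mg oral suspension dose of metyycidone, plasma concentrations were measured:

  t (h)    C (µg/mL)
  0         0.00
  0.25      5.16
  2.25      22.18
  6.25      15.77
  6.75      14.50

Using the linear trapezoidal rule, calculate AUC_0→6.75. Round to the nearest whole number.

AUC = 111 µg/mL·h

Trapezoidal AUC_0→6.75:
  [0→0.25]: (0.00+5.16)/2 × 0.25 = 0.645
  [0.25→2.25]: (5.16+22.18)/2 × 2 = 27.34
  [2.25→6.25]: (22.18+15.77)/2 × 4 = 75.9
  [6.25→6.75]: (15.77+14.50)/2 × 0.5 = 7.5675
  Sum = 111.4525 µg/mL·h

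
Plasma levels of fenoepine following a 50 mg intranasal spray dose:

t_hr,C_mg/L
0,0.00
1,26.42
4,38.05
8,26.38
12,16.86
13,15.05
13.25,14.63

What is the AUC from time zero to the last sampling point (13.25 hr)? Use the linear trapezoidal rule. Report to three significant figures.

Trapezoidal AUC_0→13.25:
  [0→1]: (0.00+26.42)/2 × 1 = 13.21
  [1→4]: (26.42+38.05)/2 × 3 = 96.705
  [4→8]: (38.05+26.38)/2 × 4 = 128.86
  [8→12]: (26.38+16.86)/2 × 4 = 86.48
  [12→13]: (16.86+15.05)/2 × 1 = 15.955
  [13→13.25]: (15.05+14.63)/2 × 0.25 = 3.71
  Sum = 344.92 mg/L·hr

AUC = 345 mg/L·hr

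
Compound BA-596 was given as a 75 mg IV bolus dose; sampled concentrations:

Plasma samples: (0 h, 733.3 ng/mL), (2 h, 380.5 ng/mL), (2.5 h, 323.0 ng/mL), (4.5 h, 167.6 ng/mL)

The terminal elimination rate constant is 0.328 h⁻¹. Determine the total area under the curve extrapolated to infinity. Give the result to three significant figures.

Trapezoidal AUC_0→4.5:
  [0→2]: (733.3+380.5)/2 × 2 = 1113.8
  [2→2.5]: (380.5+323.0)/2 × 0.5 = 175.875
  [2.5→4.5]: (323.0+167.6)/2 × 2 = 490.6
  Sum = 1780.275 ng/mL·h
Extrapolated tail: C_last / k_e = 167.6 / 0.328 = 510.976
AUC_0→∞ = 1780.275 + 510.976 = 2291.251 ng/mL·h

AUC = 2290 ng/mL·h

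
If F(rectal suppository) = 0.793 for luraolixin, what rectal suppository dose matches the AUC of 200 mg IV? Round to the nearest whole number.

For equal systemic exposure: F × D_ev = D_iv
D_ev = D_iv / F = 200 / 0.793 = 252.207 mg

D_rectal = 252 mg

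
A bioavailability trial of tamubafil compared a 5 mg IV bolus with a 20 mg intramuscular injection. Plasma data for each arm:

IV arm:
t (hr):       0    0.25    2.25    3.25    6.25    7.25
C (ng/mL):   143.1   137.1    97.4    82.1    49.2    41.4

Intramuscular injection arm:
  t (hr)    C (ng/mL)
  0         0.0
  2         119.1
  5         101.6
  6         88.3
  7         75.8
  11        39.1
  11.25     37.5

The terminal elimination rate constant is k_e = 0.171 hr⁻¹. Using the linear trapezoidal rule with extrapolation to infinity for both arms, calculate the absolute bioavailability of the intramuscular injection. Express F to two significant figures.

Trapezoidal AUC_0→7.25 (IV):
  [0→0.25]: (143.1+137.1)/2 × 0.25 = 35.025
  [0.25→2.25]: (137.1+97.4)/2 × 2 = 234.5
  [2.25→3.25]: (97.4+82.1)/2 × 1 = 89.75
  [3.25→6.25]: (82.1+49.2)/2 × 3 = 196.95
  [6.25→7.25]: (49.2+41.4)/2 × 1 = 45.3
  Sum = 601.525 ng/mL·hr
IV tail: 41.4/0.171 = 242.105; AUC_iv,0→∞ = 601.525 + 242.105 = 843.63 ng/mL·hr
Trapezoidal AUC_0→11.25 (intramuscular injection):
  [0→2]: (0.0+119.1)/2 × 2 = 119.1
  [2→5]: (119.1+101.6)/2 × 3 = 331.05
  [5→6]: (101.6+88.3)/2 × 1 = 94.95
  [6→7]: (88.3+75.8)/2 × 1 = 82.05
  [7→11]: (75.8+39.1)/2 × 4 = 229.8
  [11→11.25]: (39.1+37.5)/2 × 0.25 = 9.575
  Sum = 866.525 ng/mL·hr
intramuscular injection tail: 37.5/0.171 = 219.298; AUC_ev,0→∞ = 866.525 + 219.298 = 1085.823 ng/mL·hr
F = (AUC_ev/D_ev)/(AUC_iv/D_iv) = (1085.823/20)/(843.63/5) = 54.29115/168.726 = 0.3218

F = 0.32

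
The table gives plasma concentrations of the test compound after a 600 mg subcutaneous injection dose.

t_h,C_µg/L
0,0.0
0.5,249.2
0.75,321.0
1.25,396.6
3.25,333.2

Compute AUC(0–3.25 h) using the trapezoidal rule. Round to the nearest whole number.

AUC = 1043 µg/L·h

Trapezoidal AUC_0→3.25:
  [0→0.5]: (0.0+249.2)/2 × 0.5 = 62.3
  [0.5→0.75]: (249.2+321.0)/2 × 0.25 = 71.275
  [0.75→1.25]: (321.0+396.6)/2 × 0.5 = 179.4
  [1.25→3.25]: (396.6+333.2)/2 × 2 = 729.8
  Sum = 1042.775 µg/L·h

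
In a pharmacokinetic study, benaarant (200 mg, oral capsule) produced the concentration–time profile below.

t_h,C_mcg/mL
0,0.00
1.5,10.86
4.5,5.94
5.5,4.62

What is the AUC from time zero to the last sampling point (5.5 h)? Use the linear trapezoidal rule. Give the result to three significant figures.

Trapezoidal AUC_0→5.5:
  [0→1.5]: (0.00+10.86)/2 × 1.5 = 8.145
  [1.5→4.5]: (10.86+5.94)/2 × 3 = 25.2
  [4.5→5.5]: (5.94+4.62)/2 × 1 = 5.28
  Sum = 38.625 mcg/mL·h

AUC = 38.6 mcg/mL·h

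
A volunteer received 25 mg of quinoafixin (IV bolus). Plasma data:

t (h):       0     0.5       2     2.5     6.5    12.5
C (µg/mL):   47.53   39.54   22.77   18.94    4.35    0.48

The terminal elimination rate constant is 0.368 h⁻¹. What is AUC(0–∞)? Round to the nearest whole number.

Trapezoidal AUC_0→12.5:
  [0→0.5]: (47.53+39.54)/2 × 0.5 = 21.7675
  [0.5→2]: (39.54+22.77)/2 × 1.5 = 46.7325
  [2→2.5]: (22.77+18.94)/2 × 0.5 = 10.4275
  [2.5→6.5]: (18.94+4.35)/2 × 4 = 46.58
  [6.5→12.5]: (4.35+0.48)/2 × 6 = 14.49
  Sum = 139.9975 µg/mL·h
Extrapolated tail: C_last / k_e = 0.48 / 0.368 = 1.304
AUC_0→∞ = 139.9975 + 1.304 = 141.3015 µg/mL·h

AUC = 141 µg/mL·h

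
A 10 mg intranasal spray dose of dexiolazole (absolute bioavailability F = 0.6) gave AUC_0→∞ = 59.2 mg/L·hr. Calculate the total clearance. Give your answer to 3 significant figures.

CL = 0.101 L/hr

CL = F × Dose / AUC_0→∞
   = 0.6 × 10 / 59.2 = 0.101351 L/hr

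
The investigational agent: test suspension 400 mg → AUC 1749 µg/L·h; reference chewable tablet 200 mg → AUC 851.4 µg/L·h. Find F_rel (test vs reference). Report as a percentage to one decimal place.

F_rel = (AUC_test/D_test) / (AUC_ref/D_ref)
      = (1749/400) / (851.4/200)
      = 4.3725 / 4.257 = 1.0271 = 102.71%

F_rel = 102.7%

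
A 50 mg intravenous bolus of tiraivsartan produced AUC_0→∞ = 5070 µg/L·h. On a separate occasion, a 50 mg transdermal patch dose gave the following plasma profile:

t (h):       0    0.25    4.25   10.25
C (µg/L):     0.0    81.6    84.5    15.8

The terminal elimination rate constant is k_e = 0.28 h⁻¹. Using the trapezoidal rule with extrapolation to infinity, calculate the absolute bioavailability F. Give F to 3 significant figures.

Trapezoidal AUC_0→10.25 (transdermal patch):
  [0→0.25]: (0.0+81.6)/2 × 0.25 = 10.2
  [0.25→4.25]: (81.6+84.5)/2 × 4 = 332.2
  [4.25→10.25]: (84.5+15.8)/2 × 6 = 300.9
  Sum = 643.3 µg/L·h
Tail: C_last/k_e = 15.8/0.28 = 56.429
AUC_0→∞ (transdermal patch) = 643.3 + 56.429 = 699.729 µg/L·h
F = (AUC_ev/D_ev)/(AUC_iv/D_iv) = (699.729/50)/(5070/50) = 13.99458/101.4 = 0.1380

F = 0.138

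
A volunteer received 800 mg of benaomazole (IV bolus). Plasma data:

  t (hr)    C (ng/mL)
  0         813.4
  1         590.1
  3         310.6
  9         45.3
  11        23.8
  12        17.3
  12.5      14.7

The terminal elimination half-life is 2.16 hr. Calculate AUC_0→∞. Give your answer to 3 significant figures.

AUC = 2810 ng/mL·hr

Trapezoidal AUC_0→12.5:
  [0→1]: (813.4+590.1)/2 × 1 = 701.75
  [1→3]: (590.1+310.6)/2 × 2 = 900.7
  [3→9]: (310.6+45.3)/2 × 6 = 1067.7
  [9→11]: (45.3+23.8)/2 × 2 = 69.1
  [11→12]: (23.8+17.3)/2 × 1 = 20.55
  [12→12.5]: (17.3+14.7)/2 × 0.5 = 8.0
  Sum = 2767.8 ng/mL·hr
k_e = ln2 / t½ = 0.693147 / 2.16 = 0.3209 hr^-1
Extrapolated tail: C_last / k_e = 14.7 / 0.3209 = 45.809
AUC_0→∞ = 2767.8 + 45.809 = 2813.609 ng/mL·hr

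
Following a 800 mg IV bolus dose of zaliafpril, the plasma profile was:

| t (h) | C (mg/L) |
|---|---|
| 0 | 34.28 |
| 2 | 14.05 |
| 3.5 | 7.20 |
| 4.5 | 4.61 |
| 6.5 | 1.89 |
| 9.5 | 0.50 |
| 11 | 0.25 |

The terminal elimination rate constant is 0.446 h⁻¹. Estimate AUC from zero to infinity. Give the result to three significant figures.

AUC = 81.4 mg/L·h

Trapezoidal AUC_0→11:
  [0→2]: (34.28+14.05)/2 × 2 = 48.33
  [2→3.5]: (14.05+7.20)/2 × 1.5 = 15.9375
  [3.5→4.5]: (7.20+4.61)/2 × 1 = 5.905
  [4.5→6.5]: (4.61+1.89)/2 × 2 = 6.5
  [6.5→9.5]: (1.89+0.50)/2 × 3 = 3.585
  [9.5→11]: (0.50+0.25)/2 × 1.5 = 0.5625
  Sum = 80.82 mg/L·h
Extrapolated tail: C_last / k_e = 0.25 / 0.446 = 0.561
AUC_0→∞ = 80.82 + 0.561 = 81.381 mg/L·h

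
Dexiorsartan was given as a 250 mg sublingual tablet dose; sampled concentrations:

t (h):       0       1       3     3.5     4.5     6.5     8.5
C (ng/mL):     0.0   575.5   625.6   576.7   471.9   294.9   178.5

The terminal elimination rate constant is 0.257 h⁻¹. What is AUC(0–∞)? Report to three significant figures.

Trapezoidal AUC_0→8.5:
  [0→1]: (0.0+575.5)/2 × 1 = 287.75
  [1→3]: (575.5+625.6)/2 × 2 = 1201.1
  [3→3.5]: (625.6+576.7)/2 × 0.5 = 300.575
  [3.5→4.5]: (576.7+471.9)/2 × 1 = 524.3
  [4.5→6.5]: (471.9+294.9)/2 × 2 = 766.8
  [6.5→8.5]: (294.9+178.5)/2 × 2 = 473.4
  Sum = 3553.925 ng/mL·h
Extrapolated tail: C_last / k_e = 178.5 / 0.257 = 694.553
AUC_0→∞ = 3553.925 + 694.553 = 4248.478 ng/mL·h

AUC = 4250 ng/mL·h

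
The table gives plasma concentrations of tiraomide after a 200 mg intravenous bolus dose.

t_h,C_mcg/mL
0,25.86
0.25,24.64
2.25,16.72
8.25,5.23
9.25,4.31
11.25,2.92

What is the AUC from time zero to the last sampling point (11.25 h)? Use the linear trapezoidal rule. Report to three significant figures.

Trapezoidal AUC_0→11.25:
  [0→0.25]: (25.86+24.64)/2 × 0.25 = 6.3125
  [0.25→2.25]: (24.64+16.72)/2 × 2 = 41.36
  [2.25→8.25]: (16.72+5.23)/2 × 6 = 65.85
  [8.25→9.25]: (5.23+4.31)/2 × 1 = 4.77
  [9.25→11.25]: (4.31+2.92)/2 × 2 = 7.23
  Sum = 125.5225 mcg/mL·h

AUC = 126 mcg/mL·h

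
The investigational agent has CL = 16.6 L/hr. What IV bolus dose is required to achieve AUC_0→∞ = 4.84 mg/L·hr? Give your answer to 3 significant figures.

Dose = 80.3 mg

Dose_iv = CL × AUC_0→∞
     = 16.6 × 4.84 = 80.344 mg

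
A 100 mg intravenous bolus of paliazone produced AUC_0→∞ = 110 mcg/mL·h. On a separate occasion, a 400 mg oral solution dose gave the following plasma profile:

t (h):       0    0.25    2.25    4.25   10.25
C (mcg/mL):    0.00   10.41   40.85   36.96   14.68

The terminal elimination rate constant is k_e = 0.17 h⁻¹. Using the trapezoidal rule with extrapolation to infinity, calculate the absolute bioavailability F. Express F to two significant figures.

F = 0.84

Trapezoidal AUC_0→10.25 (oral solution):
  [0→0.25]: (0.00+10.41)/2 × 0.25 = 1.30125
  [0.25→2.25]: (10.41+40.85)/2 × 2 = 51.26
  [2.25→4.25]: (40.85+36.96)/2 × 2 = 77.81
  [4.25→10.25]: (36.96+14.68)/2 × 6 = 154.92
  Sum = 285.29125 mcg/mL·h
Tail: C_last/k_e = 14.68/0.17 = 86.353
AUC_0→∞ (oral solution) = 285.29125 + 86.353 = 371.64425 mcg/mL·h
F = (AUC_ev/D_ev)/(AUC_iv/D_iv) = (371.64425/400)/(110/100) = 0.929111/1.1 = 0.8446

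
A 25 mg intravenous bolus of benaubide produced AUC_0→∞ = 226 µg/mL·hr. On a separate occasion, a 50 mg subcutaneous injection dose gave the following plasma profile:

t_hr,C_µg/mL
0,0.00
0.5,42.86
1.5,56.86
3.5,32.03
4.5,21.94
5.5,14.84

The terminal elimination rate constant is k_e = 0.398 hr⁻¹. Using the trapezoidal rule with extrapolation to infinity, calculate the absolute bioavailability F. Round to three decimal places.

Trapezoidal AUC_0→5.5 (subcutaneous injection):
  [0→0.5]: (0.00+42.86)/2 × 0.5 = 10.715
  [0.5→1.5]: (42.86+56.86)/2 × 1 = 49.86
  [1.5→3.5]: (56.86+32.03)/2 × 2 = 88.89
  [3.5→4.5]: (32.03+21.94)/2 × 1 = 26.985
  [4.5→5.5]: (21.94+14.84)/2 × 1 = 18.39
  Sum = 194.84 µg/mL·hr
Tail: C_last/k_e = 14.84/0.398 = 37.286
AUC_0→∞ (subcutaneous injection) = 194.84 + 37.286 = 232.126 µg/mL·hr
F = (AUC_ev/D_ev)/(AUC_iv/D_iv) = (232.126/50)/(226/25) = 4.64252/9.04 = 0.5136

F = 0.514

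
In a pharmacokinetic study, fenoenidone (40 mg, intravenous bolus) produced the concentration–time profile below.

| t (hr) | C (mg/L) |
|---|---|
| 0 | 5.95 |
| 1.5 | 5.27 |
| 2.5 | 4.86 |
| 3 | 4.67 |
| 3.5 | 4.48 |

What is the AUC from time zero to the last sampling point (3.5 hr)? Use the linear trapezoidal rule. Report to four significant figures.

Trapezoidal AUC_0→3.5:
  [0→1.5]: (5.95+5.27)/2 × 1.5 = 8.415
  [1.5→2.5]: (5.27+4.86)/2 × 1 = 5.065
  [2.5→3]: (4.86+4.67)/2 × 0.5 = 2.3825
  [3→3.5]: (4.67+4.48)/2 × 0.5 = 2.2875
  Sum = 18.15 mg/L·hr

AUC = 18.15 mg/L·hr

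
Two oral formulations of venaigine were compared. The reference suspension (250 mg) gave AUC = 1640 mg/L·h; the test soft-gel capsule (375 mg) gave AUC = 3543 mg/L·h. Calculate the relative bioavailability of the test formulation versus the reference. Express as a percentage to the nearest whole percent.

F_rel = 144%

F_rel = (AUC_test/D_test) / (AUC_ref/D_ref)
      = (3543/375) / (1640/250)
      = 9.448 / 6.56 = 1.4402 = 144.02%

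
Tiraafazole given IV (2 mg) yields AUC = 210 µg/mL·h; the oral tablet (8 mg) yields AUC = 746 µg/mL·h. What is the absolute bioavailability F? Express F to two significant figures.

F = 0.89

F = (AUC_ev / D_ev) / (AUC_iv / D_iv)
  = (746/8) / (210/2)
  = 93.25 / 105 = 0.8881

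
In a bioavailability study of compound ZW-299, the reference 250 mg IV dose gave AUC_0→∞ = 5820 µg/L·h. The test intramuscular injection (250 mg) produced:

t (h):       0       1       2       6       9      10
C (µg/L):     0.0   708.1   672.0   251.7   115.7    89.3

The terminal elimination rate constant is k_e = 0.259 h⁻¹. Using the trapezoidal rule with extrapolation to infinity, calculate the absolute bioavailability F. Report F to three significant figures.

F = 0.668

Trapezoidal AUC_0→10 (intramuscular injection):
  [0→1]: (0.0+708.1)/2 × 1 = 354.05
  [1→2]: (708.1+672.0)/2 × 1 = 690.05
  [2→6]: (672.0+251.7)/2 × 4 = 1847.4
  [6→9]: (251.7+115.7)/2 × 3 = 551.1
  [9→10]: (115.7+89.3)/2 × 1 = 102.5
  Sum = 3545.1 µg/L·h
Tail: C_last/k_e = 89.3/0.259 = 344.788
AUC_0→∞ (intramuscular injection) = 3545.1 + 344.788 = 3889.888 µg/L·h
F = (AUC_ev/D_ev)/(AUC_iv/D_iv) = (3889.888/250)/(5820/250) = 15.559552/23.28 = 0.6684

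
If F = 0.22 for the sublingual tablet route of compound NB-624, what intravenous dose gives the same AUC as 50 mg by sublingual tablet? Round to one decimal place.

D_iv = 11.0 mg

Systemic exposure from an extravascular dose = F × D_ev, so the equivalent IV dose is F × D_ev.
D_iv = F × D_ev = 0.22 × 50 = 11 mg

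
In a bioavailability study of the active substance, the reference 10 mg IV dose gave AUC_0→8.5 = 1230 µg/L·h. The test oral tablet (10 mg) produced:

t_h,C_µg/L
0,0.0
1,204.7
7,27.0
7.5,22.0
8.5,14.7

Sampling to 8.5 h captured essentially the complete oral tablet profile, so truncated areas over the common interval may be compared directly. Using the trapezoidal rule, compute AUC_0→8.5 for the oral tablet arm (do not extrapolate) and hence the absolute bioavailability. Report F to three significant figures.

Trapezoidal AUC_0→8.5 (oral tablet):
  [0→1]: (0.0+204.7)/2 × 1 = 102.35
  [1→7]: (204.7+27.0)/2 × 6 = 695.1
  [7→7.5]: (27.0+22.0)/2 × 0.5 = 12.25
  [7.5→8.5]: (22.0+14.7)/2 × 1 = 18.35
  Sum = 828.05 µg/L·h
F = (AUC_ev/D_ev)/(AUC_iv/D_iv) = (828.05/10)/(1230/10) = 82.805/123 = 0.6732

F = 0.673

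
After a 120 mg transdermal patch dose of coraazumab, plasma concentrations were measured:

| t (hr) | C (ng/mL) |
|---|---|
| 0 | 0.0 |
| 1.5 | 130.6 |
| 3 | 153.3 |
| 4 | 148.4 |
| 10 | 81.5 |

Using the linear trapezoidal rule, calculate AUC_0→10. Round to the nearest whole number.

AUC = 1151 ng/mL·hr

Trapezoidal AUC_0→10:
  [0→1.5]: (0.0+130.6)/2 × 1.5 = 97.95
  [1.5→3]: (130.6+153.3)/2 × 1.5 = 212.925
  [3→4]: (153.3+148.4)/2 × 1 = 150.85
  [4→10]: (148.4+81.5)/2 × 6 = 689.7
  Sum = 1151.425 ng/mL·hr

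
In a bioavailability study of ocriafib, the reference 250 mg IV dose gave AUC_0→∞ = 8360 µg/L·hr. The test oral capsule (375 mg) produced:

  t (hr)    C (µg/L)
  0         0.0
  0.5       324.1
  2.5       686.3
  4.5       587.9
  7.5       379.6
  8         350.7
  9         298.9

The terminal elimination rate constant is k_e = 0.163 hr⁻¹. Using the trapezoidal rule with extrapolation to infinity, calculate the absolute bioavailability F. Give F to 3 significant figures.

F = 0.491

Trapezoidal AUC_0→9 (oral capsule):
  [0→0.5]: (0.0+324.1)/2 × 0.5 = 81.025
  [0.5→2.5]: (324.1+686.3)/2 × 2 = 1010.4
  [2.5→4.5]: (686.3+587.9)/2 × 2 = 1274.2
  [4.5→7.5]: (587.9+379.6)/2 × 3 = 1451.25
  [7.5→8]: (379.6+350.7)/2 × 0.5 = 182.575
  [8→9]: (350.7+298.9)/2 × 1 = 324.8
  Sum = 4324.25 µg/L·hr
Tail: C_last/k_e = 298.9/0.163 = 1833.742
AUC_0→∞ (oral capsule) = 4324.25 + 1833.742 = 6157.992 µg/L·hr
F = (AUC_ev/D_ev)/(AUC_iv/D_iv) = (6157.992/375)/(8360/250) = 16.421312/33.44 = 0.4911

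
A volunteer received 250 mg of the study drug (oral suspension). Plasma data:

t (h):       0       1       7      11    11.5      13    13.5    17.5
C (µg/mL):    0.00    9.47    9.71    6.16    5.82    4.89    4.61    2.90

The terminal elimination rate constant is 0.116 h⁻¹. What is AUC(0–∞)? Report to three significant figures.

Trapezoidal AUC_0→17.5:
  [0→1]: (0.00+9.47)/2 × 1 = 4.735
  [1→7]: (9.47+9.71)/2 × 6 = 57.54
  [7→11]: (9.71+6.16)/2 × 4 = 31.74
  [11→11.5]: (6.16+5.82)/2 × 0.5 = 2.995
  [11.5→13]: (5.82+4.89)/2 × 1.5 = 8.0325
  [13→13.5]: (4.89+4.61)/2 × 0.5 = 2.375
  [13.5→17.5]: (4.61+2.90)/2 × 4 = 15.02
  Sum = 122.4375 µg/mL·h
Extrapolated tail: C_last / k_e = 2.90 / 0.116 = 25.000
AUC_0→∞ = 122.4375 + 25.000 = 147.4375 µg/mL·h

AUC = 147 µg/mL·h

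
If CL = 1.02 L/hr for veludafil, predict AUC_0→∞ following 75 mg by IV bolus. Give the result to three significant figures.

AUC_0→∞ = Dose_iv / CL
        = 75 / 1.02 = 73.5294 mg/L·hr

AUC = 73.5 mg/L·hr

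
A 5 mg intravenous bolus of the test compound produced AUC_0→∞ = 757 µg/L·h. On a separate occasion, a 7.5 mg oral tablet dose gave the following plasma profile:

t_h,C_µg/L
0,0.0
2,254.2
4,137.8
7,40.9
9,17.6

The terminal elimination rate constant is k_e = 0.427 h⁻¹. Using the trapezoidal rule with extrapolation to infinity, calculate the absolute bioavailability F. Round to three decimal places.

Trapezoidal AUC_0→9 (oral tablet):
  [0→2]: (0.0+254.2)/2 × 2 = 254.2
  [2→4]: (254.2+137.8)/2 × 2 = 392.0
  [4→7]: (137.8+40.9)/2 × 3 = 268.05
  [7→9]: (40.9+17.6)/2 × 2 = 58.5
  Sum = 972.75 µg/L·h
Tail: C_last/k_e = 17.6/0.427 = 41.218
AUC_0→∞ (oral tablet) = 972.75 + 41.218 = 1013.968 µg/L·h
F = (AUC_ev/D_ev)/(AUC_iv/D_iv) = (1013.968/7.5)/(757/5) = 135.196/151.4 = 0.8930

F = 0.893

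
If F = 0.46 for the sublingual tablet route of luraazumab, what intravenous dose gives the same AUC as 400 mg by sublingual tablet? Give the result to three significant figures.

Systemic exposure from an extravascular dose = F × D_ev, so the equivalent IV dose is F × D_ev.
D_iv = F × D_ev = 0.46 × 400 = 184 mg

D_iv = 184 mg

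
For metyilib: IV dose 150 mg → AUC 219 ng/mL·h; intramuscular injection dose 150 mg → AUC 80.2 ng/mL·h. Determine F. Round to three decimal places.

F = 0.366

F = (AUC_ev / D_ev) / (AUC_iv / D_iv)
  = (80.2/150) / (219/150)
  = 0.534667 / 1.46 = 0.3662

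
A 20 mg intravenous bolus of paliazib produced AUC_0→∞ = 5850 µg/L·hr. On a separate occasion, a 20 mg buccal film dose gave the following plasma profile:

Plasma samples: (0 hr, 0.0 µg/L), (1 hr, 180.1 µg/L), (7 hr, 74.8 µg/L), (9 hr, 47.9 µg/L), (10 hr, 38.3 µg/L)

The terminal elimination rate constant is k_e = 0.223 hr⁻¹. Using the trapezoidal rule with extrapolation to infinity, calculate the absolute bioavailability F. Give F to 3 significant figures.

F = 0.204

Trapezoidal AUC_0→10 (buccal film):
  [0→1]: (0.0+180.1)/2 × 1 = 90.05
  [1→7]: (180.1+74.8)/2 × 6 = 764.7
  [7→9]: (74.8+47.9)/2 × 2 = 122.7
  [9→10]: (47.9+38.3)/2 × 1 = 43.1
  Sum = 1020.55 µg/L·hr
Tail: C_last/k_e = 38.3/0.223 = 171.749
AUC_0→∞ (buccal film) = 1020.55 + 171.749 = 1192.299 µg/L·hr
F = (AUC_ev/D_ev)/(AUC_iv/D_iv) = (1192.299/20)/(5850/20) = 59.61495/292.5 = 0.2038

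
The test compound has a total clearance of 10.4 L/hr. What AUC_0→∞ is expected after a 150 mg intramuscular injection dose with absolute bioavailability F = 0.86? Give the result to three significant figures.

AUC_0→∞ = F × Dose / CL
        = 0.86 × 150 / 10.4 = 12.4038 mg/L·hr

AUC = 12.4 mg/L·hr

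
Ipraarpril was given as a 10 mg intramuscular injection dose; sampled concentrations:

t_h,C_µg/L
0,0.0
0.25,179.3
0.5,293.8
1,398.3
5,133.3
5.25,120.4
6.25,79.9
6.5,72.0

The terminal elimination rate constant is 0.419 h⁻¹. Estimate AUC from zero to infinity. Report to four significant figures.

Trapezoidal AUC_0→6.5:
  [0→0.25]: (0.0+179.3)/2 × 0.25 = 22.4125
  [0.25→0.5]: (179.3+293.8)/2 × 0.25 = 59.1375
  [0.5→1]: (293.8+398.3)/2 × 0.5 = 173.025
  [1→5]: (398.3+133.3)/2 × 4 = 1063.2
  [5→5.25]: (133.3+120.4)/2 × 0.25 = 31.7125
  [5.25→6.25]: (120.4+79.9)/2 × 1 = 100.15
  [6.25→6.5]: (79.9+72.0)/2 × 0.25 = 18.9875
  Sum = 1468.625 µg/L·h
Extrapolated tail: C_last / k_e = 72.0 / 0.419 = 171.838
AUC_0→∞ = 1468.625 + 171.838 = 1640.463 µg/L·h

AUC = 1640 µg/L·h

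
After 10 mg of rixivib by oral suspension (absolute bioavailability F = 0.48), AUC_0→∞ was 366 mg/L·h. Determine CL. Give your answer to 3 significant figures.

CL = F × Dose / AUC_0→∞
   = 0.48 × 10 / 366 = 0.0131148 L/h

CL = 0.0131 L/h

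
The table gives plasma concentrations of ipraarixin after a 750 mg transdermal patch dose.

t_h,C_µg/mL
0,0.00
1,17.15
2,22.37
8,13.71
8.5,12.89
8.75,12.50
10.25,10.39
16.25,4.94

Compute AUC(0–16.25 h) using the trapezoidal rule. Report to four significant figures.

AUC = 209.6 µg/mL·h

Trapezoidal AUC_0→16.25:
  [0→1]: (0.00+17.15)/2 × 1 = 8.575
  [1→2]: (17.15+22.37)/2 × 1 = 19.76
  [2→8]: (22.37+13.71)/2 × 6 = 108.24
  [8→8.5]: (13.71+12.89)/2 × 0.5 = 6.65
  [8.5→8.75]: (12.89+12.50)/2 × 0.25 = 3.17375
  [8.75→10.25]: (12.50+10.39)/2 × 1.5 = 17.1675
  [10.25→16.25]: (10.39+4.94)/2 × 6 = 45.99
  Sum = 209.55625 µg/mL·h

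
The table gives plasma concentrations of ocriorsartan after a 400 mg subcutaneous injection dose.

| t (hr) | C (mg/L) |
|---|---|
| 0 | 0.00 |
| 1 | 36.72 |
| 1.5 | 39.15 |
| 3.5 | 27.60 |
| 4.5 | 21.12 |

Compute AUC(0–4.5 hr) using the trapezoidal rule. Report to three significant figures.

Trapezoidal AUC_0→4.5:
  [0→1]: (0.00+36.72)/2 × 1 = 18.36
  [1→1.5]: (36.72+39.15)/2 × 0.5 = 18.9675
  [1.5→3.5]: (39.15+27.60)/2 × 2 = 66.75
  [3.5→4.5]: (27.60+21.12)/2 × 1 = 24.36
  Sum = 128.4375 mg/L·hr

AUC = 128 mg/L·hr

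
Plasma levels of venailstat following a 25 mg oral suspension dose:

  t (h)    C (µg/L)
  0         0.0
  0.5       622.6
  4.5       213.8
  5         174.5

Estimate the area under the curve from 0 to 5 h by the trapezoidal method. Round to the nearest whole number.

Trapezoidal AUC_0→5:
  [0→0.5]: (0.0+622.6)/2 × 0.5 = 155.65
  [0.5→4.5]: (622.6+213.8)/2 × 4 = 1672.8
  [4.5→5]: (213.8+174.5)/2 × 0.5 = 97.075
  Sum = 1925.525 µg/L·h

AUC = 1926 µg/L·h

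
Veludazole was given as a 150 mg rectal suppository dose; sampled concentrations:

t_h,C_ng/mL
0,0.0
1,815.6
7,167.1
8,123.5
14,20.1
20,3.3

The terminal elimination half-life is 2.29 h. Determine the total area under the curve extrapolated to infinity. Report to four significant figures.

Trapezoidal AUC_0→20:
  [0→1]: (0.0+815.6)/2 × 1 = 407.8
  [1→7]: (815.6+167.1)/2 × 6 = 2948.1
  [7→8]: (167.1+123.5)/2 × 1 = 145.3
  [8→14]: (123.5+20.1)/2 × 6 = 430.8
  [14→20]: (20.1+3.3)/2 × 6 = 70.2
  Sum = 4002.2 ng/mL·h
k_e = ln2 / t½ = 0.693147 / 2.29 = 0.3027 h^-1
Extrapolated tail: C_last / k_e = 3.3 / 0.3027 = 10.902
AUC_0→∞ = 4002.2 + 10.902 = 4013.102 ng/mL·h

AUC = 4013 ng/mL·h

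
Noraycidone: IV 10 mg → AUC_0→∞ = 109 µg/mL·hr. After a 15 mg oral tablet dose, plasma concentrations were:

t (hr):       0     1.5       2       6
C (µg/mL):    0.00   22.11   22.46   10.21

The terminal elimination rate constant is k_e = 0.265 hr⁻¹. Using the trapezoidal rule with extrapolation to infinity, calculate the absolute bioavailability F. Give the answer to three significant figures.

F = 0.805

Trapezoidal AUC_0→6 (oral tablet):
  [0→1.5]: (0.00+22.11)/2 × 1.5 = 16.5825
  [1.5→2]: (22.11+22.46)/2 × 0.5 = 11.1425
  [2→6]: (22.46+10.21)/2 × 4 = 65.34
  Sum = 93.065 µg/mL·hr
Tail: C_last/k_e = 10.21/0.265 = 38.528
AUC_0→∞ (oral tablet) = 93.065 + 38.528 = 131.593 µg/mL·hr
F = (AUC_ev/D_ev)/(AUC_iv/D_iv) = (131.593/15)/(109/10) = 8.77287/10.9 = 0.8049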